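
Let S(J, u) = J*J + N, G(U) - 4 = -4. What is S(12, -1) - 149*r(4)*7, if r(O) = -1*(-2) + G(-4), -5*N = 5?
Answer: -1943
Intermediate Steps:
N = -1 (N = -⅕*5 = -1)
G(U) = 0 (G(U) = 4 - 4 = 0)
S(J, u) = -1 + J² (S(J, u) = J*J - 1 = J² - 1 = -1 + J²)
r(O) = 2 (r(O) = -1*(-2) + 0 = 2 + 0 = 2)
S(12, -1) - 149*r(4)*7 = (-1 + 12²) - 298*7 = (-1 + 144) - 149*14 = 143 - 2086 = -1943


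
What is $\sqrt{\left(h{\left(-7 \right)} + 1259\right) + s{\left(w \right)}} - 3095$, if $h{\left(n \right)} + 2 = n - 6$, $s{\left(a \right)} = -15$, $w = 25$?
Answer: $-3095 + \sqrt{1229} \approx -3059.9$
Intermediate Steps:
$h{\left(n \right)} = -8 + n$ ($h{\left(n \right)} = -2 + \left(n - 6\right) = -2 + \left(-6 + n\right) = -8 + n$)
$\sqrt{\left(h{\left(-7 \right)} + 1259\right) + s{\left(w \right)}} - 3095 = \sqrt{\left(\left(-8 - 7\right) + 1259\right) - 15} - 3095 = \sqrt{\left(-15 + 1259\right) - 15} - 3095 = \sqrt{1244 - 15} - 3095 = \sqrt{1229} - 3095 = -3095 + \sqrt{1229}$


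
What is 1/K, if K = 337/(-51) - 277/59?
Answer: -3009/34010 ≈ -0.088474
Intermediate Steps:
K = -34010/3009 (K = 337*(-1/51) - 277*1/59 = -337/51 - 277/59 = -34010/3009 ≈ -11.303)
1/K = 1/(-34010/3009) = -3009/34010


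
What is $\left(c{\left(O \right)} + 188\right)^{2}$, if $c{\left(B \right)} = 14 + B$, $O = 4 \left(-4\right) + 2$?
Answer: $35344$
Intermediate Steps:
$O = -14$ ($O = -16 + 2 = -14$)
$\left(c{\left(O \right)} + 188\right)^{2} = \left(\left(14 - 14\right) + 188\right)^{2} = \left(0 + 188\right)^{2} = 188^{2} = 35344$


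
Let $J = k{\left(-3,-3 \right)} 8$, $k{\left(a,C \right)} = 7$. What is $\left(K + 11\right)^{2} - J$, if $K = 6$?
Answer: $233$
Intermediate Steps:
$J = 56$ ($J = 7 \cdot 8 = 56$)
$\left(K + 11\right)^{2} - J = \left(6 + 11\right)^{2} - 56 = 17^{2} - 56 = 289 - 56 = 233$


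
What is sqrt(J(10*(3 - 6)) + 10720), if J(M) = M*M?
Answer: 2*sqrt(2905) ≈ 107.80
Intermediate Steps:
J(M) = M**2
sqrt(J(10*(3 - 6)) + 10720) = sqrt((10*(3 - 6))**2 + 10720) = sqrt((10*(-3))**2 + 10720) = sqrt((-30)**2 + 10720) = sqrt(900 + 10720) = sqrt(11620) = 2*sqrt(2905)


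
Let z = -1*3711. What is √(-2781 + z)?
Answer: 2*I*√1623 ≈ 80.573*I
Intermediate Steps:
z = -3711
√(-2781 + z) = √(-2781 - 3711) = √(-6492) = 2*I*√1623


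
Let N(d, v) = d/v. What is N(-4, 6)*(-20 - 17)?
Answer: 74/3 ≈ 24.667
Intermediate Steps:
N(-4, 6)*(-20 - 17) = (-4/6)*(-20 - 17) = -4*1/6*(-37) = -2/3*(-37) = 74/3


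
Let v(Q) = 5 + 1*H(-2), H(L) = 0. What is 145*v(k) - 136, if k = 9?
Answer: 589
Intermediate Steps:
v(Q) = 5 (v(Q) = 5 + 1*0 = 5 + 0 = 5)
145*v(k) - 136 = 145*5 - 136 = 725 - 136 = 589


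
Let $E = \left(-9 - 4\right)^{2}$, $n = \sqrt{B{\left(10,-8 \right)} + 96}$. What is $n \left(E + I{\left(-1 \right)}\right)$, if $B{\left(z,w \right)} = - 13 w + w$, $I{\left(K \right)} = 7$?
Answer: $1408 \sqrt{3} \approx 2438.7$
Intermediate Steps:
$B{\left(z,w \right)} = - 12 w$
$n = 8 \sqrt{3}$ ($n = \sqrt{\left(-12\right) \left(-8\right) + 96} = \sqrt{96 + 96} = \sqrt{192} = 8 \sqrt{3} \approx 13.856$)
$E = 169$ ($E = \left(-13\right)^{2} = 169$)
$n \left(E + I{\left(-1 \right)}\right) = 8 \sqrt{3} \left(169 + 7\right) = 8 \sqrt{3} \cdot 176 = 1408 \sqrt{3}$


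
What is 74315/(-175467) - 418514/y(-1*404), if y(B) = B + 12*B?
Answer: 36522546829/460776342 ≈ 79.263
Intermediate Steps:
y(B) = 13*B
74315/(-175467) - 418514/y(-1*404) = 74315/(-175467) - 418514/(13*(-1*404)) = 74315*(-1/175467) - 418514/(13*(-404)) = -74315/175467 - 418514/(-5252) = -74315/175467 - 418514*(-1/5252) = -74315/175467 + 209257/2626 = 36522546829/460776342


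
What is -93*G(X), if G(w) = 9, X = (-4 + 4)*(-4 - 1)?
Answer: -837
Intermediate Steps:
X = 0 (X = 0*(-5) = 0)
-93*G(X) = -93*9 = -837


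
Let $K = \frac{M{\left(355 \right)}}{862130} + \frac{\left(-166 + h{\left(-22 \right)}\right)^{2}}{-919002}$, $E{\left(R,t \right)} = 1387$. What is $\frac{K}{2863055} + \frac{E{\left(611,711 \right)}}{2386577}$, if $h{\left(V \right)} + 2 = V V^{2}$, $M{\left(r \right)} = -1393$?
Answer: $\frac{1452779698644189269509}{2706851062654058675450550} \approx 0.0005367$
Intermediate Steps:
$h{\left(V \right)} = -2 + V^{3}$ ($h{\left(V \right)} = -2 + V V^{2} = -2 + V^{3}$)
$K = - \frac{50429148101533}{396149597130}$ ($K = - \frac{1393}{862130} + \frac{\left(-166 + \left(-2 + \left(-22\right)^{3}\right)\right)^{2}}{-919002} = \left(-1393\right) \frac{1}{862130} + \left(-166 - 10650\right)^{2} \left(- \frac{1}{919002}\right) = - \frac{1393}{862130} + \left(-166 - 10650\right)^{2} \left(- \frac{1}{919002}\right) = - \frac{1393}{862130} + \left(-10816\right)^{2} \left(- \frac{1}{919002}\right) = - \frac{1393}{862130} + 116985856 \left(- \frac{1}{919002}\right) = - \frac{1393}{862130} - \frac{58492928}{459501} = - \frac{50429148101533}{396149597130} \approx -127.3$)
$\frac{K}{2863055} + \frac{E{\left(611,711 \right)}}{2386577} = - \frac{50429148101533}{396149597130 \cdot 2863055} + \frac{1387}{2386577} = \left(- \frac{50429148101533}{396149597130}\right) \frac{1}{2863055} + 1387 \cdot \frac{1}{2386577} = - \frac{50429148101533}{1134198084811032150} + \frac{1387}{2386577} = \frac{1452779698644189269509}{2706851062654058675450550}$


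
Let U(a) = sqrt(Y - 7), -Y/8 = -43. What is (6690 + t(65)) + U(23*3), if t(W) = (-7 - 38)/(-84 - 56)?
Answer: 187329/28 + sqrt(337) ≈ 6708.7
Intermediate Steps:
Y = 344 (Y = -8*(-43) = 344)
t(W) = 9/28 (t(W) = -45/(-140) = -45*(-1/140) = 9/28)
U(a) = sqrt(337) (U(a) = sqrt(344 - 7) = sqrt(337))
(6690 + t(65)) + U(23*3) = (6690 + 9/28) + sqrt(337) = 187329/28 + sqrt(337)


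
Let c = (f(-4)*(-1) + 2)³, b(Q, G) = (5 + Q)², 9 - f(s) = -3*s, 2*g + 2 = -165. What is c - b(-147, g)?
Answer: -20039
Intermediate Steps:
g = -167/2 (g = -1 + (½)*(-165) = -1 - 165/2 = -167/2 ≈ -83.500)
f(s) = 9 + 3*s (f(s) = 9 - (-3)*s = 9 + 3*s)
c = 125 (c = ((9 + 3*(-4))*(-1) + 2)³ = ((9 - 12)*(-1) + 2)³ = (-3*(-1) + 2)³ = (3 + 2)³ = 5³ = 125)
c - b(-147, g) = 125 - (5 - 147)² = 125 - 1*(-142)² = 125 - 1*20164 = 125 - 20164 = -20039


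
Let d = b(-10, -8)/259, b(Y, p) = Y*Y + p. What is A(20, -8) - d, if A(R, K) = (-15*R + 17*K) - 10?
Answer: -115606/259 ≈ -446.35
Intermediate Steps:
b(Y, p) = p + Y**2 (b(Y, p) = Y**2 + p = p + Y**2)
A(R, K) = -10 - 15*R + 17*K
d = 92/259 (d = (-8 + (-10)**2)/259 = (-8 + 100)*(1/259) = 92*(1/259) = 92/259 ≈ 0.35521)
A(20, -8) - d = (-10 - 15*20 + 17*(-8)) - 1*92/259 = (-10 - 300 - 136) - 92/259 = -446 - 92/259 = -115606/259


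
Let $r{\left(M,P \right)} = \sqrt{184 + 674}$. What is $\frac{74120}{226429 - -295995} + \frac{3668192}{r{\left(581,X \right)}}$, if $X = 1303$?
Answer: $\frac{9265}{65303} + \frac{166736 \sqrt{858}}{39} \approx 1.2523 \cdot 10^{5}$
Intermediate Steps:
$r{\left(M,P \right)} = \sqrt{858}$
$\frac{74120}{226429 - -295995} + \frac{3668192}{r{\left(581,X \right)}} = \frac{74120}{226429 - -295995} + \frac{3668192}{\sqrt{858}} = \frac{74120}{226429 + 295995} + 3668192 \frac{\sqrt{858}}{858} = \frac{74120}{522424} + \frac{166736 \sqrt{858}}{39} = 74120 \cdot \frac{1}{522424} + \frac{166736 \sqrt{858}}{39} = \frac{9265}{65303} + \frac{166736 \sqrt{858}}{39}$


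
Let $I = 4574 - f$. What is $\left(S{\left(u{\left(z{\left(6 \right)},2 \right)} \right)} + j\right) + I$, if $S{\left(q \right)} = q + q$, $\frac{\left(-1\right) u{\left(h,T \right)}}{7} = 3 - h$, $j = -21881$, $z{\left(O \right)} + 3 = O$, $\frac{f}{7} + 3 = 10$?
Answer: $-17356$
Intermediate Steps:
$f = 49$ ($f = -21 + 7 \cdot 10 = -21 + 70 = 49$)
$z{\left(O \right)} = -3 + O$
$u{\left(h,T \right)} = -21 + 7 h$ ($u{\left(h,T \right)} = - 7 \left(3 - h\right) = -21 + 7 h$)
$S{\left(q \right)} = 2 q$
$I = 4525$ ($I = 4574 - 49 = 4525$)
$\left(S{\left(u{\left(z{\left(6 \right)},2 \right)} \right)} + j\right) + I = \left(2 \left(-21 + 7 \left(-3 + 6\right)\right) - 21881\right) + 4525 = \left(2 \left(-21 + 7 \cdot 3\right) - 21881\right) + 4525 = \left(2 \left(-21 + 21\right) - 21881\right) + 4525 = \left(2 \cdot 0 - 21881\right) + 4525 = \left(0 - 21881\right) + 4525 = -21881 + 4525 = -17356$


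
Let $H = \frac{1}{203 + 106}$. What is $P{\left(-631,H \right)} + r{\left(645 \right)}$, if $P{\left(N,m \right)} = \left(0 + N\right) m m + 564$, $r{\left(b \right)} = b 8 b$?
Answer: $\frac{317833714853}{95481} \approx 3.3288 \cdot 10^{6}$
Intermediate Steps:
$r{\left(b \right)} = 8 b^{2}$ ($r{\left(b \right)} = 8 b b = 8 b^{2}$)
$H = \frac{1}{309} \approx 0.0032362$
$P{\left(N,m \right)} = 564 + N m^{2}$ ($P{\left(N,m \right)} = N m m + 564 = N m^{2} + 564 = 564 + N m^{2}$)
$P{\left(-631,H \right)} + r{\left(645 \right)} = \left(564 - \frac{631}{95481}\right) + 8 \cdot 645^{2} = \left(564 - \frac{631}{95481}\right) + 8 \cdot 416025 = \left(564 - \frac{631}{95481}\right) + 3328200 = \frac{53850653}{95481} + 3328200 = \frac{317833714853}{95481}$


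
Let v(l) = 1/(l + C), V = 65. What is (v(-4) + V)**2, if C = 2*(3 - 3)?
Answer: 67081/16 ≈ 4192.6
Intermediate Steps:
C = 0 (C = 2*0 = 0)
v(l) = 1/l (v(l) = 1/(l + 0) = 1/l)
(v(-4) + V)**2 = (1/(-4) + 65)**2 = (-1/4 + 65)**2 = (259/4)**2 = 67081/16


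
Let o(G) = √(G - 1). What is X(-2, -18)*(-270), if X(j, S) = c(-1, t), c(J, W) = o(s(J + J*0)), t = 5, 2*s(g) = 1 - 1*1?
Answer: -270*I ≈ -270.0*I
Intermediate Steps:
s(g) = 0 (s(g) = (1 - 1*1)/2 = (1 - 1)/2 = (½)*0 = 0)
o(G) = √(-1 + G)
c(J, W) = I (c(J, W) = √(-1 + 0) = √(-1) = I)
X(j, S) = I
X(-2, -18)*(-270) = I*(-270) = -270*I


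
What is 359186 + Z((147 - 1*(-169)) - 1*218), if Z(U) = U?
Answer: 359284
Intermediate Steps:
359186 + Z((147 - 1*(-169)) - 1*218) = 359186 + ((147 - 1*(-169)) - 1*218) = 359186 + ((147 + 169) - 218) = 359186 + (316 - 218) = 359186 + 98 = 359284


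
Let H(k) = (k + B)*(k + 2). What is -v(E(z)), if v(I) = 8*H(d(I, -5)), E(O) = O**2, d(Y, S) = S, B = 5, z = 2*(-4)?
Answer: 0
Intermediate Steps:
z = -8
H(k) = (2 + k)*(5 + k) (H(k) = (k + 5)*(k + 2) = (5 + k)*(2 + k) = (2 + k)*(5 + k))
v(I) = 0 (v(I) = 8*(10 + (-5)**2 + 7*(-5)) = 8*(10 + 25 - 35) = 8*0 = 0)
-v(E(z)) = -1*0 = 0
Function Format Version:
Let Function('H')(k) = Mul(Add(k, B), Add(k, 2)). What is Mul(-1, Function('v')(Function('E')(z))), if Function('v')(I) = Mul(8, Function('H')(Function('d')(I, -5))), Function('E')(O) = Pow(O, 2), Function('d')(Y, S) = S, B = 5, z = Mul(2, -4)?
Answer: 0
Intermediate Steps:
z = -8
Function('H')(k) = Mul(Add(2, k), Add(5, k)) (Function('H')(k) = Mul(Add(k, 5), Add(k, 2)) = Mul(Add(5, k), Add(2, k)) = Mul(Add(2, k), Add(5, k)))
Function('v')(I) = 0 (Function('v')(I) = Mul(8, Add(10, Pow(-5, 2), Mul(7, -5))) = Mul(8, Add(10, 25, -35)) = Mul(8, 0) = 0)
Mul(-1, Function('v')(Function('E')(z))) = Mul(-1, 0) = 0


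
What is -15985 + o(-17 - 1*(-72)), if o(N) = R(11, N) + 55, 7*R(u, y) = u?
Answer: -111499/7 ≈ -15928.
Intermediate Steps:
R(u, y) = u/7
o(N) = 396/7 (o(N) = (⅐)*11 + 55 = 11/7 + 55 = 396/7)
-15985 + o(-17 - 1*(-72)) = -15985 + 396/7 = -111499/7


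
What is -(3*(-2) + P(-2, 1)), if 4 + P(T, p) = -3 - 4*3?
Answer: 25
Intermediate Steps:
P(T, p) = -19 (P(T, p) = -4 + (-3 - 4*3) = -4 + (-3 - 12) = -4 - 15 = -19)
-(3*(-2) + P(-2, 1)) = -(3*(-2) - 19) = -(-6 - 19) = -1*(-25) = 25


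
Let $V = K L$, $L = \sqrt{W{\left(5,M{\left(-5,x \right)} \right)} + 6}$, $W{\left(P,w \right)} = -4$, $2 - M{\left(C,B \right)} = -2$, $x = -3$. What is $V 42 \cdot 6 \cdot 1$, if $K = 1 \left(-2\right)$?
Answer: $- 504 \sqrt{2} \approx -712.76$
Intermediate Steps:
$M{\left(C,B \right)} = 4$ ($M{\left(C,B \right)} = 2 - -2 = 2 + 2 = 4$)
$L = \sqrt{2}$ ($L = \sqrt{-4 + 6} = \sqrt{2} \approx 1.4142$)
$K = -2$
$V = - 2 \sqrt{2} \approx -2.8284$
$V 42 \cdot 6 \cdot 1 = - 2 \sqrt{2} \cdot 42 \cdot 6 \cdot 1 = - 84 \sqrt{2} \cdot 6 = - 504 \sqrt{2}$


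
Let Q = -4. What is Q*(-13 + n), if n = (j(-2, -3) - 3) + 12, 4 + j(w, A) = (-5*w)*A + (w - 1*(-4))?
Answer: 144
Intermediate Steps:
j(w, A) = w - 5*A*w (j(w, A) = -4 + ((-5*w)*A + (w - 1*(-4))) = -4 + (-5*A*w + (w + 4)) = -4 + (-5*A*w + (4 + w)) = -4 + (4 + w - 5*A*w) = w - 5*A*w)
n = -23 (n = (-2*(1 - 5*(-3)) - 3) + 12 = (-2*(1 + 15) - 3) + 12 = (-2*16 - 3) + 12 = (-32 - 3) + 12 = -35 + 12 = -23)
Q*(-13 + n) = -4*(-13 - 23) = -4*(-36) = 144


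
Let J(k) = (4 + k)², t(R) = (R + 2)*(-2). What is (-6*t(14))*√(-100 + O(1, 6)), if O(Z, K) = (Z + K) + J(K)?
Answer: 192*√7 ≈ 507.98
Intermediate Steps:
t(R) = -4 - 2*R (t(R) = (2 + R)*(-2) = -4 - 2*R)
O(Z, K) = K + Z + (4 + K)² (O(Z, K) = (Z + K) + (4 + K)² = (K + Z) + (4 + K)² = K + Z + (4 + K)²)
(-6*t(14))*√(-100 + O(1, 6)) = (-6*(-4 - 2*14))*√(-100 + (6 + 1 + (4 + 6)²)) = (-6*(-4 - 28))*√(-100 + (6 + 1 + 10²)) = (-6*(-32))*√(-100 + (6 + 1 + 100)) = 192*√(-100 + 107) = 192*√7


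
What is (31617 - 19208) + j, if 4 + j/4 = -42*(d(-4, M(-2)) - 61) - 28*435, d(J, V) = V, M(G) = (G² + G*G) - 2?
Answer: -27087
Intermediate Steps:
M(G) = -2 + 2*G² (M(G) = (G² + G²) - 2 = 2*G² - 2 = -2 + 2*G²)
j = -39496 (j = -16 + 4*(-42*((-2 + 2*(-2)²) - 61) - 28*435) = -16 + 4*(-42*((-2 + 2*4) - 61) - 1*12180) = -16 + 4*(-42*((-2 + 8) - 61) - 12180) = -16 + 4*(-42*(6 - 61) - 12180) = -16 + 4*(-42*(-55) - 12180) = -16 + 4*(2310 - 12180) = -16 + 4*(-9870) = -16 - 39480 = -39496)
(31617 - 19208) + j = (31617 - 19208) - 39496 = 12409 - 39496 = -27087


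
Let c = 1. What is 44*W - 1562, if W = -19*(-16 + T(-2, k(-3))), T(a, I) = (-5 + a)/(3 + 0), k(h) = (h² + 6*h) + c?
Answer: 41294/3 ≈ 13765.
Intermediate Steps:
k(h) = 1 + h² + 6*h (k(h) = (h² + 6*h) + 1 = 1 + h² + 6*h)
T(a, I) = -5/3 + a/3 (T(a, I) = (-5 + a)/3 = (-5 + a)*(⅓) = -5/3 + a/3)
W = 1045/3 (W = -19*(-16 + (-5/3 + (⅓)*(-2))) = -19*(-16 + (-5/3 - ⅔)) = -19*(-16 - 7/3) = -19*(-55/3) = 1045/3 ≈ 348.33)
44*W - 1562 = 44*(1045/3) - 1562 = 45980/3 - 1562 = 41294/3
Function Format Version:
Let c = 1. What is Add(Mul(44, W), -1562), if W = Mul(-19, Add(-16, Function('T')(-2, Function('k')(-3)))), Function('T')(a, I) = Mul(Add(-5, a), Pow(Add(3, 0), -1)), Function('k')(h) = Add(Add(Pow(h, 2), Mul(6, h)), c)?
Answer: Rational(41294, 3) ≈ 13765.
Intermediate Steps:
Function('k')(h) = Add(1, Pow(h, 2), Mul(6, h)) (Function('k')(h) = Add(Add(Pow(h, 2), Mul(6, h)), 1) = Add(1, Pow(h, 2), Mul(6, h)))
Function('T')(a, I) = Add(Rational(-5, 3), Mul(Rational(1, 3), a)) (Function('T')(a, I) = Mul(Add(-5, a), Pow(3, -1)) = Mul(Add(-5, a), Rational(1, 3)) = Add(Rational(-5, 3), Mul(Rational(1, 3), a)))
W = Rational(1045, 3) (W = Mul(-19, Add(-16, Add(Rational(-5, 3), Mul(Rational(1, 3), -2)))) = Mul(-19, Add(-16, Add(Rational(-5, 3), Rational(-2, 3)))) = Mul(-19, Add(-16, Rational(-7, 3))) = Mul(-19, Rational(-55, 3)) = Rational(1045, 3) ≈ 348.33)
Add(Mul(44, W), -1562) = Add(Mul(44, Rational(1045, 3)), -1562) = Add(Rational(45980, 3), -1562) = Rational(41294, 3)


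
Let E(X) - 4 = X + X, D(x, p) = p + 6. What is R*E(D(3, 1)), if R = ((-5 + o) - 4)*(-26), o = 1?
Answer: 3744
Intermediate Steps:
D(x, p) = 6 + p
R = 208 (R = ((-5 + 1) - 4)*(-26) = (-4 - 4)*(-26) = -8*(-26) = 208)
E(X) = 4 + 2*X (E(X) = 4 + (X + X) = 4 + 2*X)
R*E(D(3, 1)) = 208*(4 + 2*(6 + 1)) = 208*(4 + 2*7) = 208*(4 + 14) = 208*18 = 3744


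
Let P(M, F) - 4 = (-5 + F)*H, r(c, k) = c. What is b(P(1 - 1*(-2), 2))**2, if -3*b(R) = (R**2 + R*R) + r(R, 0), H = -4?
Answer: 30976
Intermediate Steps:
P(M, F) = 24 - 4*F (P(M, F) = 4 + (-5 + F)*(-4) = 4 + (20 - 4*F) = 24 - 4*F)
b(R) = -2*R**2/3 - R/3 (b(R) = -((R**2 + R*R) + R)/3 = -((R**2 + R**2) + R)/3 = -(2*R**2 + R)/3 = -(R + 2*R**2)/3 = -2*R**2/3 - R/3)
b(P(1 - 1*(-2), 2))**2 = ((24 - 4*2)*(-1 - 2*(24 - 4*2))/3)**2 = ((24 - 8)*(-1 - 2*(24 - 8))/3)**2 = ((1/3)*16*(-1 - 2*16))**2 = ((1/3)*16*(-1 - 32))**2 = ((1/3)*16*(-33))**2 = (-176)**2 = 30976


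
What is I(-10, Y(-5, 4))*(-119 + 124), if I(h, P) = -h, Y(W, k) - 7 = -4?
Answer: 50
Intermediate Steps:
Y(W, k) = 3 (Y(W, k) = 7 - 4 = 3)
I(-10, Y(-5, 4))*(-119 + 124) = (-1*(-10))*(-119 + 124) = 10*5 = 50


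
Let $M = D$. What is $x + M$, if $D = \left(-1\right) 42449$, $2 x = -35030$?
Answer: $-59964$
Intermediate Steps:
$x = -17515$ ($x = \frac{1}{2} \left(-35030\right) = -17515$)
$D = -42449$
$M = -42449$
$x + M = -17515 - 42449 = -59964$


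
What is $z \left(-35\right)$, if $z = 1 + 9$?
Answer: $-350$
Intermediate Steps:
$z = 10$
$z \left(-35\right) = 10 \left(-35\right) = -350$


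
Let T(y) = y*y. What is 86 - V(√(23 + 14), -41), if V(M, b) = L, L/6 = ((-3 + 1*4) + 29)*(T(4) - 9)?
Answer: -1174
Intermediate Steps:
T(y) = y²
L = 1260 (L = 6*(((-3 + 1*4) + 29)*(4² - 9)) = 6*(((-3 + 4) + 29)*(16 - 9)) = 6*((1 + 29)*7) = 6*(30*7) = 6*210 = 1260)
V(M, b) = 1260
86 - V(√(23 + 14), -41) = 86 - 1*1260 = 86 - 1260 = -1174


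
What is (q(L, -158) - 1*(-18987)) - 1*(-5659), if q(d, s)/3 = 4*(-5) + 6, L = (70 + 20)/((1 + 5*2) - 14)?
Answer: 24604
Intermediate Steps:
L = -30 (L = 90/((1 + 10) - 14) = 90/(11 - 14) = 90/(-3) = 90*(-⅓) = -30)
q(d, s) = -42 (q(d, s) = 3*(4*(-5) + 6) = 3*(-20 + 6) = 3*(-14) = -42)
(q(L, -158) - 1*(-18987)) - 1*(-5659) = (-42 - 1*(-18987)) - 1*(-5659) = (-42 + 18987) + 5659 = 18945 + 5659 = 24604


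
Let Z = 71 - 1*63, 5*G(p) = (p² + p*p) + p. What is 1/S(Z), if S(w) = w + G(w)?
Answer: 5/176 ≈ 0.028409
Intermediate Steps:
G(p) = p/5 + 2*p²/5 (G(p) = ((p² + p*p) + p)/5 = ((p² + p²) + p)/5 = (2*p² + p)/5 = (p + 2*p²)/5 = p/5 + 2*p²/5)
Z = 8 (Z = 71 - 63 = 8)
S(w) = w + w*(1 + 2*w)/5
1/S(Z) = 1/((⅖)*8*(3 + 8)) = 1/((⅖)*8*11) = 1/(176/5) = 5/176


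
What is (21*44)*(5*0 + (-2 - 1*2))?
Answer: -3696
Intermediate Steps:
(21*44)*(5*0 + (-2 - 1*2)) = 924*(0 + (-2 - 2)) = 924*(0 - 4) = 924*(-4) = -3696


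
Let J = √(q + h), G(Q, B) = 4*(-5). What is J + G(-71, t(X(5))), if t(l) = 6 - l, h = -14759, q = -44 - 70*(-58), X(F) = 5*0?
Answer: -20 + I*√10743 ≈ -20.0 + 103.65*I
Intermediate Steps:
X(F) = 0
q = 4016 (q = -44 + 4060 = 4016)
G(Q, B) = -20
J = I*√10743 (J = √(4016 - 14759) = √(-10743) = I*√10743 ≈ 103.65*I)
J + G(-71, t(X(5))) = I*√10743 - 20 = -20 + I*√10743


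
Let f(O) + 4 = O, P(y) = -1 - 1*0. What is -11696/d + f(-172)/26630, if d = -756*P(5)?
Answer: -38949692/2516535 ≈ -15.478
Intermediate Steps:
P(y) = -1 (P(y) = -1 + 0 = -1)
f(O) = -4 + O
d = 756 (d = -756*(-1) = 756)
-11696/d + f(-172)/26630 = -11696/756 + (-4 - 172)/26630 = -11696*1/756 - 176*1/26630 = -2924/189 - 88/13315 = -38949692/2516535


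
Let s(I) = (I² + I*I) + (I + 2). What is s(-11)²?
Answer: 54289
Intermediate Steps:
s(I) = 2 + I + 2*I² (s(I) = (I² + I²) + (2 + I) = 2*I² + (2 + I) = 2 + I + 2*I²)
s(-11)² = (2 - 11 + 2*(-11)²)² = (2 - 11 + 2*121)² = (2 - 11 + 242)² = 233² = 54289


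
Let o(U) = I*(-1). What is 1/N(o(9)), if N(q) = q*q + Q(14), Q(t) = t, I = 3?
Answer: 1/23 ≈ 0.043478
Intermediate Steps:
o(U) = -3 (o(U) = 3*(-1) = -3)
N(q) = 14 + q**2 (N(q) = q*q + 14 = q**2 + 14 = 14 + q**2)
1/N(o(9)) = 1/(14 + (-3)**2) = 1/(14 + 9) = 1/23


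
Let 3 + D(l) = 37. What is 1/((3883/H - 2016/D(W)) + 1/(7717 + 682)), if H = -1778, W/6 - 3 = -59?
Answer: -253868174/15607285539 ≈ -0.016266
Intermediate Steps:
W = -336 (W = 18 + 6*(-59) = 18 - 354 = -336)
D(l) = 34 (D(l) = -3 + 37 = 34)
1/((3883/H - 2016/D(W)) + 1/(7717 + 682)) = 1/((3883/(-1778) - 2016/34) + 1/(7717 + 682)) = 1/((3883*(-1/1778) - 2016*1/34) + 1/8399) = 1/((-3883/1778 - 1008/17) + 1/8399) = 1/(-1858235/30226 + 1/8399) = 1/(-15607285539/253868174) = -253868174/15607285539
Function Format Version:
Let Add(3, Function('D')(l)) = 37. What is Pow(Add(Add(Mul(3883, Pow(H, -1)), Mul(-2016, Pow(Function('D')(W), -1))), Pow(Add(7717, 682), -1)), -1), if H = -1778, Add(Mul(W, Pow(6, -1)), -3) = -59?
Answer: Rational(-253868174, 15607285539) ≈ -0.016266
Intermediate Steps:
W = -336 (W = Add(18, Mul(6, -59)) = Add(18, -354) = -336)
Function('D')(l) = 34 (Function('D')(l) = Add(-3, 37) = 34)
Pow(Add(Add(Mul(3883, Pow(H, -1)), Mul(-2016, Pow(Function('D')(W), -1))), Pow(Add(7717, 682), -1)), -1) = Pow(Add(Add(Mul(3883, Pow(-1778, -1)), Mul(-2016, Pow(34, -1))), Pow(Add(7717, 682), -1)), -1) = Pow(Add(Add(Mul(3883, Rational(-1, 1778)), Mul(-2016, Rational(1, 34))), Pow(8399, -1)), -1) = Pow(Add(Add(Rational(-3883, 1778), Rational(-1008, 17)), Rational(1, 8399)), -1) = Pow(Add(Rational(-1858235, 30226), Rational(1, 8399)), -1) = Pow(Rational(-15607285539, 253868174), -1) = Rational(-253868174, 15607285539)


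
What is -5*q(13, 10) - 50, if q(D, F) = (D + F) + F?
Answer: -215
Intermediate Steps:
q(D, F) = D + 2*F
-5*q(13, 10) - 50 = -5*(13 + 2*10) - 50 = -5*(13 + 20) - 50 = -5*33 - 50 = -165 - 50 = -215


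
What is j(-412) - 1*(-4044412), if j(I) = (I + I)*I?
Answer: 4383900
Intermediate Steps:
j(I) = 2*I**2 (j(I) = (2*I)*I = 2*I**2)
j(-412) - 1*(-4044412) = 2*(-412)**2 - 1*(-4044412) = 2*169744 + 4044412 = 339488 + 4044412 = 4383900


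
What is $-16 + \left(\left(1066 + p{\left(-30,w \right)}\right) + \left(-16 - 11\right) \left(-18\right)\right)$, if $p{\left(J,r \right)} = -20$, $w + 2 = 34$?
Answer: $1516$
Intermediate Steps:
$w = 32$ ($w = -2 + 34 = 32$)
$-16 + \left(\left(1066 + p{\left(-30,w \right)}\right) + \left(-16 - 11\right) \left(-18\right)\right) = -16 + \left(\left(1066 - 20\right) + \left(-16 - 11\right) \left(-18\right)\right) = -16 + \left(1046 - -486\right) = -16 + \left(1046 + 486\right) = -16 + 1532 = 1516$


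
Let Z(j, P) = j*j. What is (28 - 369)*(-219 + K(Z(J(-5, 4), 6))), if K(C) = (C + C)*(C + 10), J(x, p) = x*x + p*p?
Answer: -1938558743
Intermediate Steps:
J(x, p) = p² + x² (J(x, p) = x² + p² = p² + x²)
Z(j, P) = j²
K(C) = 2*C*(10 + C) (K(C) = (2*C)*(10 + C) = 2*C*(10 + C))
(28 - 369)*(-219 + K(Z(J(-5, 4), 6))) = (28 - 369)*(-219 + 2*(4² + (-5)²)²*(10 + (4² + (-5)²)²)) = -341*(-219 + 2*(16 + 25)²*(10 + (16 + 25)²)) = -341*(-219 + 2*41²*(10 + 41²)) = -341*(-219 + 2*1681*(10 + 1681)) = -341*(-219 + 2*1681*1691) = -341*(-219 + 5685142) = -341*5684923 = -1938558743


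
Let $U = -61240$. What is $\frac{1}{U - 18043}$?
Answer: $- \frac{1}{79283} \approx -1.2613 \cdot 10^{-5}$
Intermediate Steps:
$\frac{1}{U - 18043} = \frac{1}{-61240 - 18043} = \frac{1}{-79283} = - \frac{1}{79283}$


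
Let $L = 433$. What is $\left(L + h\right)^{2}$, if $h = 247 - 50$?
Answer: $396900$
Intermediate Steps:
$h = 197$
$\left(L + h\right)^{2} = \left(433 + 197\right)^{2} = 630^{2} = 396900$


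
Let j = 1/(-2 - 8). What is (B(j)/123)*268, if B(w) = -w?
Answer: 134/615 ≈ 0.21789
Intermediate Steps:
j = -⅒ (j = 1/(-10) = -⅒ ≈ -0.10000)
(B(j)/123)*268 = (-1*(-⅒)/123)*268 = ((⅒)*(1/123))*268 = (1/1230)*268 = 134/615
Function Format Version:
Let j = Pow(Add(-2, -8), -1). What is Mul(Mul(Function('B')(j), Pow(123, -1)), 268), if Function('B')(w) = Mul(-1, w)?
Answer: Rational(134, 615) ≈ 0.21789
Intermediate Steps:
j = Rational(-1, 10) (j = Pow(-10, -1) = Rational(-1, 10) ≈ -0.10000)
Mul(Mul(Function('B')(j), Pow(123, -1)), 268) = Mul(Mul(Mul(-1, Rational(-1, 10)), Pow(123, -1)), 268) = Mul(Mul(Rational(1, 10), Rational(1, 123)), 268) = Mul(Rational(1, 1230), 268) = Rational(134, 615)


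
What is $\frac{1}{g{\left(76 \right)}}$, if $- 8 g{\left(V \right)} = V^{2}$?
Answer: $- \frac{1}{722} \approx -0.001385$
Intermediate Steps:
$g{\left(V \right)} = - \frac{V^{2}}{8}$
$\frac{1}{g{\left(76 \right)}} = \frac{1}{\left(- \frac{1}{8}\right) 76^{2}} = \frac{1}{\left(- \frac{1}{8}\right) 5776} = \frac{1}{-722} = - \frac{1}{722}$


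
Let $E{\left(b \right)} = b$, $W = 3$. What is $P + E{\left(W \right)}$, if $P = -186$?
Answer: $-183$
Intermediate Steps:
$P + E{\left(W \right)} = -186 + 3 = -183$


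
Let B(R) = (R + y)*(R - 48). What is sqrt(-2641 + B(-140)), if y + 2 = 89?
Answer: sqrt(7323) ≈ 85.574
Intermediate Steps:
y = 87 (y = -2 + 89 = 87)
B(R) = (-48 + R)*(87 + R) (B(R) = (R + 87)*(R - 48) = (87 + R)*(-48 + R) = (-48 + R)*(87 + R))
sqrt(-2641 + B(-140)) = sqrt(-2641 + (-4176 + (-140)**2 + 39*(-140))) = sqrt(-2641 + (-4176 + 19600 - 5460)) = sqrt(-2641 + 9964) = sqrt(7323)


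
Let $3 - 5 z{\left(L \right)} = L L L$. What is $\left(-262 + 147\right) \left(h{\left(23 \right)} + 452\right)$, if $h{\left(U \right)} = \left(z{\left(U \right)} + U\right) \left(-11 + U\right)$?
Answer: $3273544$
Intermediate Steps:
$z{\left(L \right)} = \frac{3}{5} - \frac{L^{3}}{5}$ ($z{\left(L \right)} = \frac{3}{5} - \frac{L L L}{5} = \frac{3}{5} - \frac{L^{2} L}{5} = \frac{3}{5} - \frac{L^{3}}{5}$)
$h{\left(U \right)} = \left(-11 + U\right) \left(\frac{3}{5} + U - \frac{U^{3}}{5}\right)$ ($h{\left(U \right)} = \left(\left(\frac{3}{5} - \frac{U^{3}}{5}\right) + U\right) \left(-11 + U\right) = \left(\frac{3}{5} + U - \frac{U^{3}}{5}\right) \left(-11 + U\right) = \left(-11 + U\right) \left(\frac{3}{5} + U - \frac{U^{3}}{5}\right)$)
$\left(-262 + 147\right) \left(h{\left(23 \right)} + 452\right) = \left(-262 + 147\right) \left(\left(- \frac{33}{5} + 23^{2} - \frac{1196}{5} - \frac{23^{4}}{5} + \frac{11 \cdot 23^{3}}{5}\right) + 452\right) = - 115 \left(\left(- \frac{33}{5} + 529 - \frac{1196}{5} - \frac{279841}{5} + \frac{11}{5} \cdot 12167\right) + 452\right) = - 115 \left(\left(- \frac{33}{5} + 529 - \frac{1196}{5} - \frac{279841}{5} + \frac{133837}{5}\right) + 452\right) = - 115 \left(- \frac{144588}{5} + 452\right) = \left(-115\right) \left(- \frac{142328}{5}\right) = 3273544$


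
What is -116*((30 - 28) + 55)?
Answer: -6612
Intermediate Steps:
-116*((30 - 28) + 55) = -116*(2 + 55) = -116*57 = -6612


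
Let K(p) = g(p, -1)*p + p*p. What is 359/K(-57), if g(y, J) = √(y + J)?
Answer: 359/3307 + 359*I*√58/188499 ≈ 0.10856 + 0.014504*I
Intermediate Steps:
g(y, J) = √(J + y)
K(p) = p² + p*√(-1 + p) (K(p) = √(-1 + p)*p + p*p = p*√(-1 + p) + p² = p² + p*√(-1 + p))
359/K(-57) = 359/((-57*(-57 + √(-1 - 57)))) = 359/((-57*(-57 + √(-58)))) = 359/((-57*(-57 + I*√58))) = 359/(3249 - 57*I*√58)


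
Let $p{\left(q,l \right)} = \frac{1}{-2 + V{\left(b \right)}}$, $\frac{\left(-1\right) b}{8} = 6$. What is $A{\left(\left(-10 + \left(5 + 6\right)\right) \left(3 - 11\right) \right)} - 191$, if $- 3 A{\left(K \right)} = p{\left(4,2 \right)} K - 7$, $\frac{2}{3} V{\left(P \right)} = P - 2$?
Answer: $- \frac{14530}{77} \approx -188.7$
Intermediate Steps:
$b = -48$ ($b = \left(-8\right) 6 = -48$)
$V{\left(P \right)} = -3 + \frac{3 P}{2}$ ($V{\left(P \right)} = \frac{3 \left(P - 2\right)}{2} = \frac{3 \left(-2 + P\right)}{2} = -3 + \frac{3 P}{2}$)
$p{\left(q,l \right)} = - \frac{1}{77}$ ($p{\left(q,l \right)} = \frac{1}{-2 + \left(-3 + \frac{3}{2} \left(-48\right)\right)} = \frac{1}{-2 - 75} = \frac{1}{-77} = - \frac{1}{77}$)
$A{\left(K \right)} = \frac{7}{3} + \frac{K}{231}$ ($A{\left(K \right)} = - \frac{- \frac{K}{77} - 7}{3} = - \frac{-7 - \frac{K}{77}}{3} = \frac{7}{3} + \frac{K}{231}$)
$A{\left(\left(-10 + \left(5 + 6\right)\right) \left(3 - 11\right) \right)} - 191 = \left(\frac{7}{3} + \frac{\left(-10 + \left(5 + 6\right)\right) \left(3 - 11\right)}{231}\right) - 191 = \left(\frac{7}{3} + \frac{\left(-10 + 11\right) \left(-8\right)}{231}\right) - 191 = \left(\frac{7}{3} + \frac{1 \left(-8\right)}{231}\right) - 191 = \left(\frac{7}{3} + \frac{1}{231} \left(-8\right)\right) - 191 = \left(\frac{7}{3} - \frac{8}{231}\right) - 191 = \frac{177}{77} - 191 = - \frac{14530}{77}$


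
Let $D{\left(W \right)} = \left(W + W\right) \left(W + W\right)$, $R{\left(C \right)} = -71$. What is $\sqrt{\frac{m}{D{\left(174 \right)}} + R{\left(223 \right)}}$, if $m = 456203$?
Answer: $\frac{i \sqrt{8142181}}{348} \approx 8.1996 i$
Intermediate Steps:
$D{\left(W \right)} = 4 W^{2}$ ($D{\left(W \right)} = 2 W 2 W = 4 W^{2}$)
$\sqrt{\frac{m}{D{\left(174 \right)}} + R{\left(223 \right)}} = \sqrt{\frac{456203}{4 \cdot 174^{2}} - 71} = \sqrt{\frac{456203}{4 \cdot 30276} - 71} = \sqrt{\frac{456203}{121104} - 71} = \sqrt{- \frac{8142181}{121104}} = \frac{i \sqrt{8142181}}{348}$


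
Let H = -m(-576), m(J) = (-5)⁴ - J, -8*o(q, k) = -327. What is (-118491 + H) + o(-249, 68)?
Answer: -957209/8 ≈ -1.1965e+5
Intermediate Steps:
o(q, k) = 327/8 (o(q, k) = -⅛*(-327) = 327/8)
m(J) = 625 - J
H = -1201 (H = -(625 - 1*(-576)) = -(625 + 576) = -1*1201 = -1201)
(-118491 + H) + o(-249, 68) = (-118491 - 1201) + 327/8 = -119692 + 327/8 = -957209/8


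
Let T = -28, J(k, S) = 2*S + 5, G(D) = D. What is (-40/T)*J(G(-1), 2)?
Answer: 90/7 ≈ 12.857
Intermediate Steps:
J(k, S) = 5 + 2*S
(-40/T)*J(G(-1), 2) = (-40/(-28))*(5 + 2*2) = (-1/28*(-40))*(5 + 4) = (10/7)*9 = 90/7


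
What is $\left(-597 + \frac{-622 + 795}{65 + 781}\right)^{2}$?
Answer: $\frac{254912902321}{715716} \approx 3.5617 \cdot 10^{5}$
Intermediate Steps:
$\left(-597 + \frac{-622 + 795}{65 + 781}\right)^{2} = \left(-597 + \frac{173}{846}\right)^{2} = \left(- \frac{504889}{846}\right)^{2} = \frac{254912902321}{715716}$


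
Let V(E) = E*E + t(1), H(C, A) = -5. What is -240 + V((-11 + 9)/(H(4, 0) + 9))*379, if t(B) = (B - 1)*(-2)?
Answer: -581/4 ≈ -145.25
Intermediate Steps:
t(B) = 2 - 2*B (t(B) = (-1 + B)*(-2) = 2 - 2*B)
V(E) = E**2 (V(E) = E*E + (2 - 2*1) = E**2 + (2 - 2) = E**2 + 0 = E**2)
-240 + V((-11 + 9)/(H(4, 0) + 9))*379 = -240 + ((-11 + 9)/(-5 + 9))**2*379 = -240 + (-2/4)**2*379 = -240 + (-2*1/4)**2*379 = -240 + (-1/2)**2*379 = -240 + (1/4)*379 = -240 + 379/4 = -581/4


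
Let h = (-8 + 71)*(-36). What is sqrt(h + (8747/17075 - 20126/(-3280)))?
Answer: 9*I*sqrt(8756936806714)/560060 ≈ 47.554*I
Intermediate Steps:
h = -2268 (h = 63*(-36) = -2268)
sqrt(h + (8747/17075 - 20126/(-3280))) = sqrt(-2268 + (8747/17075 - 20126/(-3280))) = sqrt(-2268 + (8747*(1/17075) - 20126*(-1/3280))) = sqrt(-2268 + (8747/17075 + 10063/1640)) = sqrt(-2268 + 37234161/5600600) = sqrt(-12664926639/5600600) = 9*I*sqrt(8756936806714)/560060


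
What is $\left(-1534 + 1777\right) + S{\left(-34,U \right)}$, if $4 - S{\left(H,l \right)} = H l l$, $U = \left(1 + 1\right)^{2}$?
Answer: $791$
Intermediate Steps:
$U = 4$ ($U = 2^{2} = 4$)
$S{\left(H,l \right)} = 4 - H l^{2}$ ($S{\left(H,l \right)} = 4 - H l l = 4 - H l^{2}$)
$\left(-1534 + 1777\right) + S{\left(-34,U \right)} = \left(-1534 + 1777\right) - \left(-4 - 34 \cdot 4^{2}\right) = 243 - \left(-4 - 544\right) = 243 + \left(4 + 544\right) = 243 + 548 = 791$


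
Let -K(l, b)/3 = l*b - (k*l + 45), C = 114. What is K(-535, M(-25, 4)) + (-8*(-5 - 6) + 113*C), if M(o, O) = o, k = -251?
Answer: 375835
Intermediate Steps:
K(l, b) = 135 - 753*l - 3*b*l (K(l, b) = -3*(l*b - (-251*l + 45)) = -3*(b*l - (45 - 251*l)) = -3*(b*l + (-45 + 251*l)) = -3*(-45 + 251*l + b*l) = 135 - 753*l - 3*b*l)
K(-535, M(-25, 4)) + (-8*(-5 - 6) + 113*C) = (135 - 753*(-535) - 3*(-25)*(-535)) + (-8*(-5 - 6) + 113*114) = (135 + 402855 - 40125) + (-8*(-11) + 12882) = 362865 + (88 + 12882) = 362865 + 12970 = 375835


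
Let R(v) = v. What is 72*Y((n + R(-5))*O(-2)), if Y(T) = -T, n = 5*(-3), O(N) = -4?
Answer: -5760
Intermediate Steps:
n = -15
72*Y((n + R(-5))*O(-2)) = 72*(-(-15 - 5)*(-4)) = 72*(-(-20)*(-4)) = 72*(-1*80) = 72*(-80) = -5760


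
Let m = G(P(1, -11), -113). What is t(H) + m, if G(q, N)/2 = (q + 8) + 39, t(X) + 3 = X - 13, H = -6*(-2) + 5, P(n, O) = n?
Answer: 97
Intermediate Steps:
H = 17 (H = 12 + 5 = 17)
t(X) = -16 + X (t(X) = -3 + (X - 13) = -3 + (-13 + X) = -16 + X)
G(q, N) = 94 + 2*q (G(q, N) = 2*((q + 8) + 39) = 2*((8 + q) + 39) = 2*(47 + q) = 94 + 2*q)
m = 96 (m = 94 + 2*1 = 94 + 2 = 96)
t(H) + m = (-16 + 17) + 96 = 1 + 96 = 97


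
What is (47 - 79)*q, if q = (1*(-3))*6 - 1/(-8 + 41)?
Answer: 19040/33 ≈ 576.97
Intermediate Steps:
q = -595/33 (q = -3*6 - 1/33 = -18 - 1*1/33 = -18 - 1/33 = -595/33 ≈ -18.030)
(47 - 79)*q = (47 - 79)*(-595/33) = -32*(-595/33) = 19040/33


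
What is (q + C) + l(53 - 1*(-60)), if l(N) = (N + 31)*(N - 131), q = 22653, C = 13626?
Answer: 33687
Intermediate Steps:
l(N) = (-131 + N)*(31 + N) (l(N) = (31 + N)*(-131 + N) = (-131 + N)*(31 + N))
(q + C) + l(53 - 1*(-60)) = (22653 + 13626) + (-4061 + (53 - 1*(-60))² - 100*(53 - 1*(-60))) = 36279 + (-4061 + (53 + 60)² - 100*(53 + 60)) = 36279 + (-4061 + 113² - 100*113) = 36279 + (-4061 + 12769 - 11300) = 36279 - 2592 = 33687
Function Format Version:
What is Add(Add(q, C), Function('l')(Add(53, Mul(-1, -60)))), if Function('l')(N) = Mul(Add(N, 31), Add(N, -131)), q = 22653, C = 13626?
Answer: 33687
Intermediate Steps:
Function('l')(N) = Mul(Add(-131, N), Add(31, N)) (Function('l')(N) = Mul(Add(31, N), Add(-131, N)) = Mul(Add(-131, N), Add(31, N)))
Add(Add(q, C), Function('l')(Add(53, Mul(-1, -60)))) = Add(Add(22653, 13626), Add(-4061, Pow(Add(53, Mul(-1, -60)), 2), Mul(-100, Add(53, Mul(-1, -60))))) = Add(36279, Add(-4061, Pow(Add(53, 60), 2), Mul(-100, Add(53, 60)))) = Add(36279, Add(-4061, Pow(113, 2), Mul(-100, 113))) = Add(36279, Add(-4061, 12769, -11300)) = Add(36279, -2592) = 33687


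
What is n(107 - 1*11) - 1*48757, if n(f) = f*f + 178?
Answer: -39363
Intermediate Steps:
n(f) = 178 + f**2 (n(f) = f**2 + 178 = 178 + f**2)
n(107 - 1*11) - 1*48757 = (178 + (107 - 1*11)**2) - 1*48757 = (178 + (107 - 11)**2) - 48757 = (178 + 96**2) - 48757 = (178 + 9216) - 48757 = 9394 - 48757 = -39363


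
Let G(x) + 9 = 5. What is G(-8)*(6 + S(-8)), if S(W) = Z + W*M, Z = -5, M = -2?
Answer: -68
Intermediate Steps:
S(W) = -5 - 2*W (S(W) = -5 + W*(-2) = -5 - 2*W)
G(x) = -4 (G(x) = -9 + 5 = -4)
G(-8)*(6 + S(-8)) = -4*(6 + (-5 - 2*(-8))) = -4*(6 + (-5 + 16)) = -4*(6 + 11) = -4*17 = -68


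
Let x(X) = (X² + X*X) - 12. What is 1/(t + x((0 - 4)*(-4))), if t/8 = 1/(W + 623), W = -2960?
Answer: 2337/1168492 ≈ 0.0020000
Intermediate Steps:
x(X) = -12 + 2*X² (x(X) = (X² + X²) - 12 = 2*X² - 12 = -12 + 2*X²)
t = -8/2337 (t = 8/(-2960 + 623) = 8/(-2337) = 8*(-1/2337) = -8/2337 ≈ -0.0034232)
1/(t + x((0 - 4)*(-4))) = 1/(-8/2337 + (-12 + 2*((0 - 4)*(-4))²)) = 1/(-8/2337 + (-12 + 2*(-4*(-4))²)) = 1/(-8/2337 + (-12 + 2*16²)) = 1/(-8/2337 + (-12 + 2*256)) = 1/(-8/2337 + (-12 + 512)) = 1/(-8/2337 + 500) = 1/(1168492/2337) = 2337/1168492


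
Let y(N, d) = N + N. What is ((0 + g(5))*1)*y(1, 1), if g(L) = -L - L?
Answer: -20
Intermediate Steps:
y(N, d) = 2*N
g(L) = -2*L
((0 + g(5))*1)*y(1, 1) = ((0 - 2*5)*1)*(2*1) = ((0 - 10)*1)*2 = -10*1*2 = -10*2 = -20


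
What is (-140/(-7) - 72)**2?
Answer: 2704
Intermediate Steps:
(-140/(-7) - 72)**2 = (-140*(-1/7) - 72)**2 = (20 - 72)**2 = (-52)**2 = 2704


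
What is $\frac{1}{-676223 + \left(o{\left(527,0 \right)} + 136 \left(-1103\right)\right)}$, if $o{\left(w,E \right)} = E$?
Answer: $- \frac{1}{826231} \approx -1.2103 \cdot 10^{-6}$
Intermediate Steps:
$\frac{1}{-676223 + \left(o{\left(527,0 \right)} + 136 \left(-1103\right)\right)} = \frac{1}{-676223 + \left(0 + 136 \left(-1103\right)\right)} = \frac{1}{-676223 + \left(0 - 150008\right)} = \frac{1}{-676223 - 150008} = \frac{1}{-826231} = - \frac{1}{826231}$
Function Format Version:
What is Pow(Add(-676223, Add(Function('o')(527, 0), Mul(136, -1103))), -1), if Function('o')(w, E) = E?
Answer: Rational(-1, 826231) ≈ -1.2103e-6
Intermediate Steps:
Pow(Add(-676223, Add(Function('o')(527, 0), Mul(136, -1103))), -1) = Pow(Add(-676223, Add(0, Mul(136, -1103))), -1) = Pow(Add(-676223, Add(0, -150008)), -1) = Pow(Add(-676223, -150008), -1) = Pow(-826231, -1) = Rational(-1, 826231)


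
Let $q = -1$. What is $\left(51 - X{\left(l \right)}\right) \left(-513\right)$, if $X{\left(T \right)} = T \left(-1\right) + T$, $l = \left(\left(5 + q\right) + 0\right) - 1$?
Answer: $-26163$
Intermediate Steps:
$l = 3$ ($l = \left(\left(5 - 1\right) + 0\right) - 1 = \left(4 + 0\right) - 1 = 4 - 1 = 3$)
$X{\left(T \right)} = 0$ ($X{\left(T \right)} = - T + T = 0$)
$\left(51 - X{\left(l \right)}\right) \left(-513\right) = \left(51 - 0\right) \left(-513\right) = \left(51 + 0\right) \left(-513\right) = 51 \left(-513\right) = -26163$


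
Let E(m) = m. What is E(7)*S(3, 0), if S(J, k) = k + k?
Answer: 0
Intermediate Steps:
S(J, k) = 2*k
E(7)*S(3, 0) = 7*(2*0) = 7*0 = 0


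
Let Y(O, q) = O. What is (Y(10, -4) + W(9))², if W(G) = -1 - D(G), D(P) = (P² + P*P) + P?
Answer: 26244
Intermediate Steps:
D(P) = P + 2*P² (D(P) = (P² + P²) + P = 2*P² + P = P + 2*P²)
W(G) = -1 - G*(1 + 2*G)
(Y(10, -4) + W(9))² = (10 + (-1 - 1*9*(1 + 2*9)))² = (10 + (-1 - 1*9*(1 + 18)))² = (10 + (-1 - 1*9*19))² = (10 + (-1 - 171))² = (10 - 172)² = (-162)² = 26244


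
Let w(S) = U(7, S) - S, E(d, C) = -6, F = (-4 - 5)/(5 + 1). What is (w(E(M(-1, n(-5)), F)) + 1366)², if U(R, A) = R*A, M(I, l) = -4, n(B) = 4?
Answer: 1768900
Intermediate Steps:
U(R, A) = A*R
F = -3/2 (F = -9/6 = -9*⅙ = -3/2 ≈ -1.5000)
w(S) = 6*S (w(S) = S*7 - S = 7*S - S = 6*S)
(w(E(M(-1, n(-5)), F)) + 1366)² = (6*(-6) + 1366)² = (-36 + 1366)² = 1330² = 1768900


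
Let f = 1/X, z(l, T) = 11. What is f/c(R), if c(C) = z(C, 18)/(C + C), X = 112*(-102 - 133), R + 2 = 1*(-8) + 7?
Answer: 3/144760 ≈ 2.0724e-5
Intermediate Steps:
R = -3 (R = -2 + (1*(-8) + 7) = -2 + (-8 + 7) = -2 - 1 = -3)
X = -26320 (X = 112*(-235) = -26320)
c(C) = 11/(2*C) (c(C) = 11/(C + C) = 11/((2*C)) = 11*(1/(2*C)) = 11/(2*C))
f = -1/26320 (f = 1/(-26320) = -1/26320 ≈ -3.7994e-5)
f/c(R) = -1/(26320*((11/2)/(-3))) = -1/(26320*((11/2)*(-⅓))) = -1/(26320*(-11/6)) = -1/26320*(-6/11) = 3/144760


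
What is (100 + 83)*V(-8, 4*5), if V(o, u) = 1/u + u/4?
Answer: 18483/20 ≈ 924.15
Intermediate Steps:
V(o, u) = 1/u + u/4 (V(o, u) = 1/u + u*(¼) = 1/u + u/4)
(100 + 83)*V(-8, 4*5) = (100 + 83)*(1/(4*5) + (4*5)/4) = 183*(1/20 + (¼)*20) = 183*(1/20 + 5) = 183*(101/20) = 18483/20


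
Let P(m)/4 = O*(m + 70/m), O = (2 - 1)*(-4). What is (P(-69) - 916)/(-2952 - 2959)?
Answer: -14092/407859 ≈ -0.034551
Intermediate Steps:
O = -4 (O = 1*(-4) = -4)
P(m) = -1120/m - 16*m (P(m) = 4*(-4*(m + 70/m)) = 4*(-280/m - 4*m) = -1120/m - 16*m)
(P(-69) - 916)/(-2952 - 2959) = ((-1120/(-69) - 16*(-69)) - 916)/(-2952 - 2959) = ((-1120*(-1/69) + 1104) - 916)/(-5911) = ((1120/69 + 1104) - 916)*(-1/5911) = (77296/69 - 916)*(-1/5911) = (14092/69)*(-1/5911) = -14092/407859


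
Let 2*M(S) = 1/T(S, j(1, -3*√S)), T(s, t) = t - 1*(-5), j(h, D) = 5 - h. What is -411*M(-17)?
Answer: -137/6 ≈ -22.833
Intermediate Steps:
T(s, t) = 5 + t (T(s, t) = t + 5 = 5 + t)
M(S) = 1/18 (M(S) = 1/(2*(5 + (5 - 1*1))) = 1/(2*(5 + (5 - 1))) = 1/(2*(5 + 4)) = (½)/9 = (½)*(⅑) = 1/18)
-411*M(-17) = -411*1/18 = -137/6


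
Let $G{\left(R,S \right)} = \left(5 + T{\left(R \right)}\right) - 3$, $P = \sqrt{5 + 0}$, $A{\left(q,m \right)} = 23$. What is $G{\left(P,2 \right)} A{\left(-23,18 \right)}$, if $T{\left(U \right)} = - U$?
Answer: $46 - 23 \sqrt{5} \approx -5.4296$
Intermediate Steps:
$P = \sqrt{5} \approx 2.2361$
$G{\left(R,S \right)} = 2 - R$ ($G{\left(R,S \right)} = \left(5 - R\right) - 3 = 2 - R$)
$G{\left(P,2 \right)} A{\left(-23,18 \right)} = \left(2 - \sqrt{5}\right) 23 = 46 - 23 \sqrt{5}$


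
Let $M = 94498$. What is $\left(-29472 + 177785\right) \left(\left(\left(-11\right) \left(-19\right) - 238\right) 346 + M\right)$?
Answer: $12527109232$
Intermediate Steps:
$\left(-29472 + 177785\right) \left(\left(\left(-11\right) \left(-19\right) - 238\right) 346 + M\right) = \left(-29472 + 177785\right) \left(\left(\left(-11\right) \left(-19\right) - 238\right) 346 + 94498\right) = 148313 \left(\left(209 - 238\right) 346 + 94498\right) = 148313 \left(\left(-29\right) 346 + 94498\right) = 148313 \left(-10034 + 94498\right) = 148313 \cdot 84464 = 12527109232$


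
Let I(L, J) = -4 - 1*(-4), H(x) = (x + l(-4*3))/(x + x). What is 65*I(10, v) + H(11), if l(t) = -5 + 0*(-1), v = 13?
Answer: 3/11 ≈ 0.27273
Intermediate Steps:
l(t) = -5 (l(t) = -5 + 0 = -5)
H(x) = (-5 + x)/(2*x) (H(x) = (x - 5)/(x + x) = (-5 + x)/((2*x)) = (-5 + x)*(1/(2*x)) = (-5 + x)/(2*x))
I(L, J) = 0 (I(L, J) = -4 + 4 = 0)
65*I(10, v) + H(11) = 65*0 + (½)*(-5 + 11)/11 = 0 + (½)*(1/11)*6 = 0 + 3/11 = 3/11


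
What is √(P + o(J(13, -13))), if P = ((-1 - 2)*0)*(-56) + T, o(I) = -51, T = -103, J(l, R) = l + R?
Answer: I*√154 ≈ 12.41*I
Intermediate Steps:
J(l, R) = R + l
P = -103 (P = ((-1 - 2)*0)*(-56) - 103 = -3*0*(-56) - 103 = 0*(-56) - 103 = 0 - 103 = -103)
√(P + o(J(13, -13))) = √(-103 - 51) = √(-154) = I*√154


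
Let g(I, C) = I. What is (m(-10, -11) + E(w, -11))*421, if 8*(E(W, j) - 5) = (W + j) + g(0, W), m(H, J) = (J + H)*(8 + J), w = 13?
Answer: 114933/4 ≈ 28733.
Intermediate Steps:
m(H, J) = (8 + J)*(H + J) (m(H, J) = (H + J)*(8 + J) = (8 + J)*(H + J))
E(W, j) = 5 + W/8 + j/8 (E(W, j) = 5 + ((W + j) + 0)/8 = 5 + (W + j)/8 = 5 + (W/8 + j/8) = 5 + W/8 + j/8)
(m(-10, -11) + E(w, -11))*421 = (((-11)² + 8*(-10) + 8*(-11) - 10*(-11)) + (5 + (⅛)*13 + (⅛)*(-11)))*421 = ((121 - 80 - 88 + 110) + (5 + 13/8 - 11/8))*421 = (63 + 21/4)*421 = (273/4)*421 = 114933/4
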